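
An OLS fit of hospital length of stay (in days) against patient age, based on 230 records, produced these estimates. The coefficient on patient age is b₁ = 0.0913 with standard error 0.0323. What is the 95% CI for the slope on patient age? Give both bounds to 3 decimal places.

(0.028, 0.155)

df = n − 2 = 230 − 2 = 228.
t* = t_{0.025, 228} = 1.970423.
Margin = t* × SE = 1.970423 × 0.0323 = 0.06364.
CI: 0.0913 ± 0.06364 → (0.028, 0.155).
With 95% confidence, each one-unit increase in patient age is associated with a change of between 0.028 and 0.155 days in hospital length of stay.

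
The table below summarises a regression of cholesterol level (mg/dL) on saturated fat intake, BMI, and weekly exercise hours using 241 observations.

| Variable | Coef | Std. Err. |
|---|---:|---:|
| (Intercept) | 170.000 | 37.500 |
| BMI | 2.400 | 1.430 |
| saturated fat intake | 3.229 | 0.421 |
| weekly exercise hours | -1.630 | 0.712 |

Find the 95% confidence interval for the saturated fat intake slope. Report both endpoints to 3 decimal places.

Read off: b = 3.229, SE = 0.421 for saturated fat intake.
df = n − k − 1 = 241 − 3 − 1 = 237.
t* = t_{0.025, 237} = 1.970024.
Margin = t* × SE = 1.970024 × 0.421 = 0.82938.
CI: 3.229 ± 0.82938 → (2.400, 4.058).

(2.400, 4.058)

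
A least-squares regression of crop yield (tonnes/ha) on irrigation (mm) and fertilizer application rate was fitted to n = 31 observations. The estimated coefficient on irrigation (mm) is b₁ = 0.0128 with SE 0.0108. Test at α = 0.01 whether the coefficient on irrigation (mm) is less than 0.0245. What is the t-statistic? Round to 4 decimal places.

t = -1.0833

H₀: β₁ = 0.0245 vs H₁: β₁ < 0.0245.
t = (b₁ − β₁⁰)/SE = (0.0128 − 0.0245) / 0.0108 = -1.0833.
df = n − k − 1 = 31 − 2 − 1 = 28.
One-sided p ≈ 0.1440, which is ≥ 0.01, so fail to reject H₀.
The data do not give significant evidence that the true slope on irrigation (mm) is below 0.0245 tonnes/ha per unit, holding the other predictors fixed.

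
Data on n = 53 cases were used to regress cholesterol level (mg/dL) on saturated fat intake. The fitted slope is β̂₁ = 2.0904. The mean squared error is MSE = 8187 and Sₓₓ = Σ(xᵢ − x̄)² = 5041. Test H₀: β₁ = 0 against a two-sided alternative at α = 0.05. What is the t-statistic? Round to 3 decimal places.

t = 1.640

SE(β̂₁) = √(MSE/Sₓₓ) = √(8187/5041) = 1.27439.
t = 2.0904 / 1.27439 = 1.640.
df = n − 2 = 51.
Two-sided p ≈ 0.1071, which is ≥ 0.05, so fail to reject H₀.
The data do not give significant evidence of an association between saturated fat intake and cholesterol level.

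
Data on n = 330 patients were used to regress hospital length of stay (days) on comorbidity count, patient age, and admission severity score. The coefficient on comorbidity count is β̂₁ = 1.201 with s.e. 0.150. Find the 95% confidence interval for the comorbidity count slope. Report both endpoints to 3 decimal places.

(0.906, 1.496)

df = n − k − 1 = 330 − 3 − 1 = 326.
t* = t_{0.025, 326} = 1.967268.
Margin = t* × SE = 1.967268 × 0.150 = 0.29509.
CI: 1.201 ± 0.29509 → (0.906, 1.496).
With 95% confidence, each one-unit increase in comorbidity count is associated with a change of between 0.906 and 1.496 days in hospital length of stay, holding the other predictors fixed.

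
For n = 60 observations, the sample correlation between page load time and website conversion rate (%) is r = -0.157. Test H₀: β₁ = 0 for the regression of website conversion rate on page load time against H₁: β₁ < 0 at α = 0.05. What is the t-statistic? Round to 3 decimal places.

t = r·√(n − 2)/√(1 − r²) = -0.157·√58/√0.975351 = -1.211.
df = n − 2 = 58.
One-sided p ≈ 0.1155, which is ≥ 0.05, so fail to reject H₀.
The data do not give significant evidence of a linear association between page load time and website conversion rate.

t = -1.211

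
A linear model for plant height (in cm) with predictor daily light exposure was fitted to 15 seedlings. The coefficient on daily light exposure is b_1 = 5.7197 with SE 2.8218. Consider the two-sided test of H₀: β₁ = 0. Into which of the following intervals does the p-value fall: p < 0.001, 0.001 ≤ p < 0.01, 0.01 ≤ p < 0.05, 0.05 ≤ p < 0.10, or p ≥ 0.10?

t = 5.7197 / 2.8218 = 2.027.
df = n − 2 = 15 − 2 = 13.
Two-sided p = 2·P(T_{13} > |t|) ≈ 0.0637.
So 0.05 ≤ p < 0.10.

0.05 ≤ p < 0.10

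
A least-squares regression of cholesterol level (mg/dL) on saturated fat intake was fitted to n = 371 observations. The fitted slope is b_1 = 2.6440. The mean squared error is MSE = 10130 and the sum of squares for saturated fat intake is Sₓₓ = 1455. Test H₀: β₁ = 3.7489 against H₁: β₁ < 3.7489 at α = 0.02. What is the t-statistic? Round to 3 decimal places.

t = -0.419

SE(b_1) = √(MSE/Sₓₓ) = √(10130/1455) = 2.6386.
t = (2.6440 − 3.7489) / 2.6386 = -0.419.
df = n − 2 = 369.
One-sided p ≈ 0.3378, which is ≥ 0.02, so fail to reject H₀.
The data do not give significant evidence that the true slope on saturated fat intake is below 3.7489 mg/dL per unit.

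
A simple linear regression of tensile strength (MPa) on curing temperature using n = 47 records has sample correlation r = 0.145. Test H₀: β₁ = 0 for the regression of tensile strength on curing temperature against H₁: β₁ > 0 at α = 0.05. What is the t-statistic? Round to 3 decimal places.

t = 0.983

t = r·√(n − 2)/√(1 − r²) = 0.145·√45/√0.978975 = 0.983.
df = n − 2 = 45.
One-sided p ≈ 0.1654, which is ≥ 0.05, so fail to reject H₀.
The data do not give significant evidence of a linear association between curing temperature and tensile strength.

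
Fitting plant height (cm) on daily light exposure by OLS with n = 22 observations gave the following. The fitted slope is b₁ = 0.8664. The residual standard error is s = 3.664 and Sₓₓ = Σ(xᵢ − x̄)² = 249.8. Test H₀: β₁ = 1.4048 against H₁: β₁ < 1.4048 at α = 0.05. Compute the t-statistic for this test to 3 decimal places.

SE(b₁) = s/√Sₓₓ = 3.664/√249.8 = 0.231824.
t = (0.8664 − 1.4048) / 0.231824 = -2.322.
df = n − 2 = 20.
One-sided p ≈ 0.0154, which is < 0.05, so reject H₀.
There is evidence that the true slope on daily light exposure is below 1.4048 cm per unit.

t = -2.322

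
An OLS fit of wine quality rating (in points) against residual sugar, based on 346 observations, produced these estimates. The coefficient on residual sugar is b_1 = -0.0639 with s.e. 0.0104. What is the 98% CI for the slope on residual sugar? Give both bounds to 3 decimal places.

(-0.088, -0.040)

df = n − 2 = 346 − 2 = 344.
t* = t_{0.01, 344} = 2.337237.
Margin = t* × SE = 2.337237 × 0.0104 = 0.02431.
CI: -0.0639 ± 0.02431 → (-0.088, -0.040).
With 98% confidence, each one-unit increase in residual sugar is associated with a change of between -0.088 and -0.040 points in wine quality rating.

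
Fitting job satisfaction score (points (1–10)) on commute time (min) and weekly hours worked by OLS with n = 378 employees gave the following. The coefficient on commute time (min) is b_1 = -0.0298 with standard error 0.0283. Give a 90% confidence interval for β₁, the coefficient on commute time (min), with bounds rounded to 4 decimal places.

df = n − k − 1 = 378 − 2 − 1 = 375.
t* = t_{0.05, 375} = 1.648927.
Margin = t* × SE = 1.648927 × 0.0283 = 0.046665.
CI: -0.0298 ± 0.046665 → (-0.0765, 0.0169).
With 90% confidence, each one-unit increase in commute time (min) is associated with a change of between -0.0765 and 0.0169 points (1–10) in job satisfaction score, holding the other predictors fixed.

(-0.0765, 0.0169)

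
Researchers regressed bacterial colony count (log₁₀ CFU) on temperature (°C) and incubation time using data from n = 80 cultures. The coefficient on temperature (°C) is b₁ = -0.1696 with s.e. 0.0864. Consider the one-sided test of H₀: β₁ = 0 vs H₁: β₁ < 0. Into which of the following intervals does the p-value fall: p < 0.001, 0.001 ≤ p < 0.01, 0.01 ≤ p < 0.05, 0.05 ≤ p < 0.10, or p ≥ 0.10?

0.01 ≤ p < 0.05

t = -0.1696 / 0.0864 = -1.963.
df = n − k − 1 = 80 − 2 − 1 = 77.
One-sided p = P(T_{77} < t) ≈ 0.0266.
So 0.01 ≤ p < 0.05.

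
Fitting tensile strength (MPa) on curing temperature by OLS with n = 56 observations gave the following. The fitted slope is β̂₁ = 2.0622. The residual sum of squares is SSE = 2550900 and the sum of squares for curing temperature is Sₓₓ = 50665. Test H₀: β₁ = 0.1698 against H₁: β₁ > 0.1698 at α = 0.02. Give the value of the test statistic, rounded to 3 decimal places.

t = 1.960

MSE = SSE/(n − 2) = 2550900/54 = 47238.9.
SE(β̂₁) = √(MSE/Sₓₓ) = √(47238.9/50665) = 0.965597.
t = (2.0622 − 0.1698) / 0.965597 = 1.960.
df = n − 2 = 54.
One-sided p ≈ 0.0276, which is ≥ 0.02, so fail to reject H₀.
The data do not give significant evidence that the true slope on curing temperature exceeds 0.1698 MPa per unit.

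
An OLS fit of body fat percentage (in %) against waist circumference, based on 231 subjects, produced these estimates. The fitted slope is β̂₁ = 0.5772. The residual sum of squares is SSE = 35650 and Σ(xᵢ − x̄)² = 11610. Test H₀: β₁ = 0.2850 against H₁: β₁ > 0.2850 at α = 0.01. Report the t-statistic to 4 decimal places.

MSE = SSE/(n − 2) = 35650/229 = 155.677.
SE(β̂₁) = √(MSE/Sₓₓ) = √(155.677/11610) = 0.115797.
t = (0.5772 − 0.2850) / 0.115797 = 2.5234.
df = n − 2 = 229.
One-sided p ≈ 0.0062, which is < 0.01, so reject H₀.
There is evidence that the true slope on waist circumference exceeds 0.2850 % per unit.

t = 2.5234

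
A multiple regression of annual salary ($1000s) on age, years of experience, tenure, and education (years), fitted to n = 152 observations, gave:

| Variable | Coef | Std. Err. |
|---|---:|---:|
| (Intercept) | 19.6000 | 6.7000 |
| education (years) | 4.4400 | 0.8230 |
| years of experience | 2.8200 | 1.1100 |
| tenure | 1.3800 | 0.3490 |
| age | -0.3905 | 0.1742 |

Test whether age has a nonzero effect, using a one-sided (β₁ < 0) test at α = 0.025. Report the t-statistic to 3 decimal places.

t = -2.242

Read off: b = -0.3905, SE = 0.1742 for age.
H₀: β₁ = 0 vs H₁: β₁ < 0.
t = -0.3905 / 0.1742 = -2.242.
df = n − k − 1 = 152 − 4 − 1 = 147.
One-sided p ≈ 0.0132, which is < 0.025, so reject H₀.
There is evidence that the true slope on age is negative, holding the other predictors fixed.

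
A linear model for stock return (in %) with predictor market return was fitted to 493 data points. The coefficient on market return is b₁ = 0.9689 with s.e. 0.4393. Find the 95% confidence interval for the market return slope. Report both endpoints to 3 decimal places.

df = n − 2 = 493 − 2 = 491.
t* = t_{0.025, 491} = 1.964807.
Margin = t* × SE = 1.964807 × 0.4393 = 0.86314.
CI: 0.9689 ± 0.86314 → (0.106, 1.832).
With 95% confidence, each one-unit increase in market return is associated with a change of between 0.106 and 1.832 % in stock return.

(0.106, 1.832)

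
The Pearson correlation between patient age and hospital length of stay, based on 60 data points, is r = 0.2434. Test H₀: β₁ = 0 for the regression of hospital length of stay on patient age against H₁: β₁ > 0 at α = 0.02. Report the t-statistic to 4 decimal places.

t = 1.9112

t = r·√(n − 2)/√(1 − r²) = 0.2434·√58/√0.940756 = 1.9112.
df = n − 2 = 58.
One-sided p ≈ 0.0305, which is ≥ 0.02, so fail to reject H₀.
The data do not give significant evidence of a linear association between patient age and hospital length of stay.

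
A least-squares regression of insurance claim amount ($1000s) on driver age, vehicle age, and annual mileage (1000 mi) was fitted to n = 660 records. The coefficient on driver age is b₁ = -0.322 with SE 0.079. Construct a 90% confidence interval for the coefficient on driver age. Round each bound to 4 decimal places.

(-0.4521, -0.1919)

df = n − k − 1 = 660 − 3 − 1 = 656.
t* = t_{0.05, 656} = 1.64718.
Margin = t* × SE = 1.64718 × 0.079 = 0.130127.
CI: -0.322 ± 0.130127 → (-0.4521, -0.1919).
With 90% confidence, each one-unit increase in driver age is associated with a change of between -0.4521 and -0.1919 $1000s in insurance claim amount, holding the other predictors fixed.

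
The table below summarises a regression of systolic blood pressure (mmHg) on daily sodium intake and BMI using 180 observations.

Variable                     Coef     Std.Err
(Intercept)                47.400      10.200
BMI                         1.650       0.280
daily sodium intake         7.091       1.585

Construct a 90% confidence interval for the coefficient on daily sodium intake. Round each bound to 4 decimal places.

Read off: b = 7.091, SE = 1.585 for daily sodium intake.
df = n − k − 1 = 180 − 2 − 1 = 177.
t* = t_{0.05, 177} = 1.653508.
Margin = t* × SE = 1.653508 × 1.585 = 2.620810.
CI: 7.091 ± 2.620810 → (4.4702, 9.7118).

(4.4702, 9.7118)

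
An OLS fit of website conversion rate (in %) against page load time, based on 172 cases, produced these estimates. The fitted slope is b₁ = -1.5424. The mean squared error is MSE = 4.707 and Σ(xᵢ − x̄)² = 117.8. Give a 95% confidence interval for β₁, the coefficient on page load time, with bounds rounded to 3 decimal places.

(-1.937, -1.148)

SE(b₁) = √(MSE/Sₓₓ) = √(4.707/117.8) = 0.199894.
df = n − 2 = 170.
t* = t_{0.025, 170} = 1.974017.
Margin = t* × SE = 1.974017 × 0.199894 = 0.39459.
CI: -1.5424 ± 0.39459 → (-1.937, -1.148).
With 95% confidence, each one-unit increase in page load time is associated with a change of between -1.937 and -1.148 % in website conversion rate.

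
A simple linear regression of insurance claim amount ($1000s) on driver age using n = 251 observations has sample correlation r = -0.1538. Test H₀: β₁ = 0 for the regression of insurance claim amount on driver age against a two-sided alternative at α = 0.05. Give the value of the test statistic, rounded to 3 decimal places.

t = r·√(n − 2)/√(1 − r²) = -0.1538·√249/√0.976346 = -2.456.
df = n − 2 = 249.
Two-sided p ≈ 0.0147, which is < 0.05, so reject H₀.
There is evidence of a linear association between driver age and insurance claim amount.

t = -2.456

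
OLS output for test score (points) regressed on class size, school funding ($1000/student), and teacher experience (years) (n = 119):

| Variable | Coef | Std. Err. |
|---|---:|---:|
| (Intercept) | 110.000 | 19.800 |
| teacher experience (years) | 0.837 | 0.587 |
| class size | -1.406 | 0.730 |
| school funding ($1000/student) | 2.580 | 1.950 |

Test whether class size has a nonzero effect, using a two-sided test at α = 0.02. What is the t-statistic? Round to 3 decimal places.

t = -1.926

Read off: b = -1.406, SE = 0.730 for class size.
H₀: β₁ = 0 vs H₁: β₁ ≠ 0.
t = -1.406 / 0.730 = -1.926.
df = n − k − 1 = 119 − 3 − 1 = 115.
Two-sided p ≈ 0.0566, which is ≥ 0.02, so fail to reject H₀.
The data do not give significant evidence of an association between class size and test score, after adjusting for the other predictors.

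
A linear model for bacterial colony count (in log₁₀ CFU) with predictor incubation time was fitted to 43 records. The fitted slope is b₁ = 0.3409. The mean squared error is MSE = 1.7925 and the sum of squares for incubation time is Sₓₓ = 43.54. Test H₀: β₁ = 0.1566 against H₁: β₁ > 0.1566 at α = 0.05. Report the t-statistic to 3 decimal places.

SE(b₁) = √(MSE/Sₓₓ) = √(1.7925/43.54) = 0.202902.
t = (0.3409 − 0.1566) / 0.202902 = 0.908.
df = n − 2 = 41.
One-sided p ≈ 0.1845, which is ≥ 0.05, so fail to reject H₀.
The data do not give significant evidence that the true slope on incubation time exceeds 0.1566 log₁₀ CFU per unit.

t = 0.908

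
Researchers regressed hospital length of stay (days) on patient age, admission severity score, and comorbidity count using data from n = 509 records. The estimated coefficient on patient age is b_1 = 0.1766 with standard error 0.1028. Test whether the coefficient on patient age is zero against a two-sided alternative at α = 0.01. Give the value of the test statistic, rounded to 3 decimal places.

H₀: β₁ = 0 vs H₁: β₁ ≠ 0.
t = (b_1 − β₁⁰)/SE = 0.1766 / 0.1028 = 1.718.
df = n − k − 1 = 509 − 3 − 1 = 505.
Two-sided p ≈ 0.0864, which is ≥ 0.01, so fail to reject H₀.
The data do not give significant evidence of an association between patient age and hospital length of stay, after adjusting for the other predictors.

t = 1.718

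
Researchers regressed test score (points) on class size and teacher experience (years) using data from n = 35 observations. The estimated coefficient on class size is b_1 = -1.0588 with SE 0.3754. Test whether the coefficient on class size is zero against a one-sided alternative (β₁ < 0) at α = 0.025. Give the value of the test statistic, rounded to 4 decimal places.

t = -2.8205

H₀: β₁ = 0 vs H₁: β₁ < 0.
t = (b_1 − β₁⁰)/SE = -1.0588 / 0.3754 = -2.8205.
df = n − k − 1 = 35 − 2 − 1 = 32.
One-sided p ≈ 0.0041, which is < 0.025, so reject H₀.
There is evidence that the true slope on class size is negative, holding the other predictors fixed.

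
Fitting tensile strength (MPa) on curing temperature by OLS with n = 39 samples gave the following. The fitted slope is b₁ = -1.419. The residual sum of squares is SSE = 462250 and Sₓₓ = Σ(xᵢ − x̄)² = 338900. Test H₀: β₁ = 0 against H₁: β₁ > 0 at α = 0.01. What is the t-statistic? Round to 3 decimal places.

t = -7.391

MSE = SSE/(n − 2) = 462250/37 = 12493.2.
SE(b₁) = √(MSE/Sₓₓ) = √(12493.2/338900) = 0.192.
t = -1.419 / 0.192 = -7.391.
df = n − 2 = 37.
One-sided p ≈ 1.0000, which is ≥ 0.01, so fail to reject H₀.
The data do not give significant evidence that the true slope on curing temperature is positive.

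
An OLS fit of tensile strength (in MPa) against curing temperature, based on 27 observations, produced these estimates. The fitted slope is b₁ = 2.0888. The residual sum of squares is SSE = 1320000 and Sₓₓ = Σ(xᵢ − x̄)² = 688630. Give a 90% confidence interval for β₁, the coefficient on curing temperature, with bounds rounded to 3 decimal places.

MSE = SSE/(n − 2) = 1320000/25 = 52800.
SE(b₁) = √(MSE/Sₓₓ) = √(52800/688630) = 0.276901.
df = n − 2 = 25.
t* = t_{0.05, 25} = 1.708141.
Margin = t* × SE = 1.708141 × 0.276901 = 0.47299.
CI: 2.0888 ± 0.47299 → (1.616, 2.562).
With 90% confidence, each one-unit increase in curing temperature is associated with a change of between 1.616 and 2.562 MPa in tensile strength.

(1.616, 2.562)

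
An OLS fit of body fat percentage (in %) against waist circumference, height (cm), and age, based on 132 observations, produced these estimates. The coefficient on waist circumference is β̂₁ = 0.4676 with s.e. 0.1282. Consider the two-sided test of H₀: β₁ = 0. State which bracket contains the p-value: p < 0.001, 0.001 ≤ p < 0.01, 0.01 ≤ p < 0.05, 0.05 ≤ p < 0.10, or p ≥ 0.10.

t = 0.4676 / 0.1282 = 3.647.
df = n − k − 1 = 132 − 3 − 1 = 128.
Two-sided p = 2·P(T_{128} > |t|) ≈ 0.0004.
So p < 0.001.

p < 0.001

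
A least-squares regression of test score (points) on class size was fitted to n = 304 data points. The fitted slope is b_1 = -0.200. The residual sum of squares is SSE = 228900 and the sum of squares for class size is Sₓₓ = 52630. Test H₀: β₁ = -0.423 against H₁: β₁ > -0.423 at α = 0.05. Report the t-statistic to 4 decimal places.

MSE = SSE/(n − 2) = 228900/302 = 757.947.
SE(b_1) = √(MSE/Sₓₓ) = √(757.947/52630) = 0.120006.
t = (-0.200 − (-0.423)) / 0.120006 = 1.8582.
df = n − 2 = 302.
One-sided p ≈ 0.0321, which is < 0.05, so reject H₀.
There is evidence that the true slope on class size exceeds -0.423 points per unit.

t = 1.8582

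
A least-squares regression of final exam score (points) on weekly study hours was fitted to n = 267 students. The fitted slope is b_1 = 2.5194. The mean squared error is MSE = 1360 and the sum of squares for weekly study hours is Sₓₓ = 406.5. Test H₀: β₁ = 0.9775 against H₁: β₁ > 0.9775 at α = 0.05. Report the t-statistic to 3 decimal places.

SE(b_1) = √(MSE/Sₓₓ) = √(1360/406.5) = 1.82911.
t = (2.5194 − 0.9775) / 1.82911 = 0.843.
df = n − 2 = 265.
One-sided p ≈ 0.2000, which is ≥ 0.05, so fail to reject H₀.
The data do not give significant evidence that the true slope on weekly study hours exceeds 0.9775 points per unit.

t = 0.843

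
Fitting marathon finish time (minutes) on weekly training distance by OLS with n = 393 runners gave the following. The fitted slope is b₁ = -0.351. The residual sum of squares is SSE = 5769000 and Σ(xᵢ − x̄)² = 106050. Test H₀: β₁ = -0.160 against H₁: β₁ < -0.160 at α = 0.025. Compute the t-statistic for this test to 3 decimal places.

MSE = SSE/(n − 2) = 5769000/391 = 14754.5.
SE(b₁) = √(MSE/Sₓₓ) = √(14754.5/106050) = 0.372998.
t = (-0.351 − (-0.160)) / 0.372998 = -0.512.
df = n − 2 = 391.
One-sided p ≈ 0.3044, which is ≥ 0.025, so fail to reject H₀.
The data do not give significant evidence that the true slope on weekly training distance is below -0.160 minutes per unit.

t = -0.512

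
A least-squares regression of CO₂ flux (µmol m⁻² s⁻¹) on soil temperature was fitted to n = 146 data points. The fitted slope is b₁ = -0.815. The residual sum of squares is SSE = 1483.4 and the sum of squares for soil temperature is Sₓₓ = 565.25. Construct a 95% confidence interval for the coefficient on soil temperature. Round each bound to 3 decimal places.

(-1.082, -0.548)

MSE = SSE/(n − 2) = 1483.4/144 = 10.3014.
SE(b₁) = √(MSE/Sₓₓ) = √(10.3014/565.25) = 0.134998.
df = n − 2 = 144.
t* = t_{0.025, 144} = 1.976575.
Margin = t* × SE = 1.976575 × 0.134998 = 0.26683.
CI: -0.815 ± 0.26683 → (-1.082, -0.548).
With 95% confidence, each one-unit increase in soil temperature is associated with a change of between -1.082 and -0.548 µmol m⁻² s⁻¹ in CO₂ flux.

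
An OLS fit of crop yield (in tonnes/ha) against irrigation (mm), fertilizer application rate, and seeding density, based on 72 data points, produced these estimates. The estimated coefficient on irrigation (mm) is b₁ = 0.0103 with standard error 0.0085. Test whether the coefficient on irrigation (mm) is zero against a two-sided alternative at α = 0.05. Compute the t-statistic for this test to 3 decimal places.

H₀: β₁ = 0 vs H₁: β₁ ≠ 0.
t = (b₁ − β₁⁰)/SE = 0.0103 / 0.0085 = 1.212.
df = n − k − 1 = 72 − 3 − 1 = 68.
Two-sided p ≈ 0.2298, which is ≥ 0.05, so fail to reject H₀.
The data do not give significant evidence of an association between irrigation (mm) and crop yield, after adjusting for the other predictors.

t = 1.212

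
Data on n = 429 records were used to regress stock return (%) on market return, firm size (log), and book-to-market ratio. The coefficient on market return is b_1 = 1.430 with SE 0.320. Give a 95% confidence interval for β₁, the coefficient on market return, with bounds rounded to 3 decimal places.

df = n − k − 1 = 429 − 3 − 1 = 425.
t* = t_{0.025, 425} = 1.965561.
Margin = t* × SE = 1.965561 × 0.320 = 0.62898.
CI: 1.430 ± 0.62898 → (0.801, 2.059).
With 95% confidence, each one-unit increase in market return is associated with a change of between 0.801 and 2.059 % in stock return, holding the other predictors fixed.

(0.801, 2.059)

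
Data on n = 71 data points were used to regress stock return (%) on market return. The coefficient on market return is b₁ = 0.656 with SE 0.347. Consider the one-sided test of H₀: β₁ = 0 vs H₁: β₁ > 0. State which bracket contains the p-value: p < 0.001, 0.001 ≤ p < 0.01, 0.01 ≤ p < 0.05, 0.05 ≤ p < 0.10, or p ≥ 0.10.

0.01 ≤ p < 0.05

t = 0.656 / 0.347 = 1.890.
df = n − 2 = 71 − 2 = 69.
One-sided p = P(T_{69} > t) ≈ 0.0314.
So 0.01 ≤ p < 0.05.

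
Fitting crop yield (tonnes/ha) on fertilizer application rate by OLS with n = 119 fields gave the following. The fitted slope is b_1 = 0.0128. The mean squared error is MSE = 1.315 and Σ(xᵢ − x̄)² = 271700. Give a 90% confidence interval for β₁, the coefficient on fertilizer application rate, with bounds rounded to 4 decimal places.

(0.0092, 0.0164)

SE(b_1) = √(MSE/Sₓₓ) = √(1.315/271700) = 0.00219998.
df = n − 2 = 117.
t* = t_{0.05, 117} = 1.657982.
Margin = t* × SE = 1.657982 × 0.00219998 = 0.003648.
CI: 0.0128 ± 0.003648 → (0.0092, 0.0164).
With 90% confidence, each one-unit increase in fertilizer application rate is associated with a change of between 0.0092 and 0.0164 tonnes/ha in crop yield.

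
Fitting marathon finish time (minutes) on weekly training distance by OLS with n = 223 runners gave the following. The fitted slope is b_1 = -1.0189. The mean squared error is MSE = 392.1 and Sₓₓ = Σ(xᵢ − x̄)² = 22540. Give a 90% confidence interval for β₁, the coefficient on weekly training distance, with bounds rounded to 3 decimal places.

(-1.237, -0.801)

SE(b_1) = √(MSE/Sₓₓ) = √(392.1/22540) = 0.131893.
df = n − 2 = 221.
t* = t_{0.05, 221} = 1.651778.
Margin = t* × SE = 1.651778 × 0.131893 = 0.21786.
CI: -1.0189 ± 0.21786 → (-1.237, -0.801).
With 90% confidence, each one-unit increase in weekly training distance is associated with a change of between -1.237 and -0.801 minutes in marathon finish time.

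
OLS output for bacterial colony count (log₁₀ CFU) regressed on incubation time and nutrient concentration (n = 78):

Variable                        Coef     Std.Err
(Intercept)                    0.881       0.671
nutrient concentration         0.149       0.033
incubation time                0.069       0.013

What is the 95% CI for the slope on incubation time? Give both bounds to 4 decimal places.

(0.0431, 0.0949)

Read off: b = 0.069, SE = 0.013 for incubation time.
df = n − k − 1 = 78 − 2 − 1 = 75.
t* = t_{0.025, 75} = 1.992102.
Margin = t* × SE = 1.992102 × 0.013 = 0.025897.
CI: 0.069 ± 0.025897 → (0.0431, 0.0949).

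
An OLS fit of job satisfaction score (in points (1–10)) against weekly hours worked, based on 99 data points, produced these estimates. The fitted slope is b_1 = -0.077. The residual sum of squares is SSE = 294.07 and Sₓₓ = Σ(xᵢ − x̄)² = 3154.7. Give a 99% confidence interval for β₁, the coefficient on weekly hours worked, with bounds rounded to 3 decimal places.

MSE = SSE/(n − 2) = 294.07/97 = 3.03165.
SE(b_1) = √(MSE/Sₓₓ) = √(3.03165/3154.7) = 0.0309999.
df = n − 2 = 97.
t* = t_{0.005, 97} = 2.627468.
Margin = t* × SE = 2.627468 × 0.0309999 = 0.08145.
CI: -0.077 ± 0.08145 → (-0.158, 0.004).
With 99% confidence, each one-unit increase in weekly hours worked is associated with a change of between -0.158 and 0.004 points (1–10) in job satisfaction score.

(-0.158, 0.004)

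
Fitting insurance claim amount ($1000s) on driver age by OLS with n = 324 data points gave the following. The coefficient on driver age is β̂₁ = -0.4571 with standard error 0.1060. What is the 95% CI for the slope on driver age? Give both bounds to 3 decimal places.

df = n − 2 = 324 − 2 = 322.
t* = t_{0.025, 322} = 1.967359.
Margin = t* × SE = 1.967359 × 0.1060 = 0.20854.
CI: -0.4571 ± 0.20854 → (-0.666, -0.249).
With 95% confidence, each one-unit increase in driver age is associated with a change of between -0.666 and -0.249 $1000s in insurance claim amount.

(-0.666, -0.249)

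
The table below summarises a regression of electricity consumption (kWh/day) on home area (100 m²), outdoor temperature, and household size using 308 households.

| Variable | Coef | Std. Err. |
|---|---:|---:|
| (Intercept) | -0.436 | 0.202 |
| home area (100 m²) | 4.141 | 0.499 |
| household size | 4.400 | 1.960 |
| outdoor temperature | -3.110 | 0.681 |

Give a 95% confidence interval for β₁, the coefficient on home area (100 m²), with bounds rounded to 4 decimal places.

Read off: b = 4.141, SE = 0.499 for home area (100 m²).
df = n − k − 1 = 308 − 3 − 1 = 304.
t* = t_{0.025, 304} = 1.967798.
Margin = t* × SE = 1.967798 × 0.499 = 0.981931.
CI: 4.141 ± 0.981931 → (3.1591, 5.1229).

(3.1591, 5.1229)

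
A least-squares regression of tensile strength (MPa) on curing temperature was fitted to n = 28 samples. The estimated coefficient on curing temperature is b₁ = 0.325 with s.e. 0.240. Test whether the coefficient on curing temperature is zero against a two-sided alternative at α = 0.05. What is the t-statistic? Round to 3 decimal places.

H₀: β₁ = 0 vs H₁: β₁ ≠ 0.
t = (b₁ − β₁⁰)/SE = 0.325 / 0.240 = 1.354.
df = n − 2 = 28 − 2 = 26.
Two-sided p ≈ 0.1873, which is ≥ 0.05, so fail to reject H₀.
The data do not give significant evidence of an association between curing temperature and tensile strength.

t = 1.354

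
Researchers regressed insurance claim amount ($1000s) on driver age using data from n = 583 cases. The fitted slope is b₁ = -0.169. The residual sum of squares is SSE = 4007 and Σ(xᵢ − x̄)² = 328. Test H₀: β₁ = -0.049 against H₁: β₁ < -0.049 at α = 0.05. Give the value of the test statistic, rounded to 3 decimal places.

t = -0.828

MSE = SSE/(n − 2) = 4007/581 = 6.89673.
SE(b₁) = √(MSE/Sₓₓ) = √(6.89673/328) = 0.145006.
t = (-0.169 − (-0.049)) / 0.145006 = -0.828.
df = n − 2 = 581.
One-sided p ≈ 0.2041, which is ≥ 0.05, so fail to reject H₀.
The data do not give significant evidence that the true slope on driver age is below -0.049 $1000s per unit.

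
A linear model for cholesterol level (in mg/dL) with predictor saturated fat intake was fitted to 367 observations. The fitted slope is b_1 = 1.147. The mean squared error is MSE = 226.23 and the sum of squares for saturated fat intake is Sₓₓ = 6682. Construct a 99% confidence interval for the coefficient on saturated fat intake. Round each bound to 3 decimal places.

SE(b_1) = √(MSE/Sₓₓ) = √(226.23/6682) = 0.184002.
df = n − 2 = 365.
t* = t_{0.005, 365} = 2.589366.
Margin = t* × SE = 2.589366 × 0.184002 = 0.47645.
CI: 1.147 ± 0.47645 → (0.671, 1.623).
With 99% confidence, each one-unit increase in saturated fat intake is associated with a change of between 0.671 and 1.623 mg/dL in cholesterol level.

(0.671, 1.623)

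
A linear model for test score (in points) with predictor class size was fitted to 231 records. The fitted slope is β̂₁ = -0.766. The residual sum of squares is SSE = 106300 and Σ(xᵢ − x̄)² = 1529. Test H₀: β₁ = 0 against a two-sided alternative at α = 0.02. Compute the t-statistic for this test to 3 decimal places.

MSE = SSE/(n − 2) = 106300/229 = 464.192.
SE(β̂₁) = √(MSE/Sₓₓ) = √(464.192/1529) = 0.550992.
t = -0.766 / 0.550992 = -1.390.
df = n − 2 = 229.
Two-sided p ≈ 0.1658, which is ≥ 0.02, so fail to reject H₀.
The data do not give significant evidence of an association between class size and test score.

t = -1.390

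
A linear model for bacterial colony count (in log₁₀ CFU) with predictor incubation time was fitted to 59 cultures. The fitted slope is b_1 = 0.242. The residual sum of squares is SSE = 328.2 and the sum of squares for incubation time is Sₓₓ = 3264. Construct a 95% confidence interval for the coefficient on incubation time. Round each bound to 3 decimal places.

MSE = SSE/(n − 2) = 328.2/57 = 5.75789.
SE(b_1) = √(MSE/Sₓₓ) = √(5.75789/3264) = 0.0420007.
df = n − 2 = 57.
t* = t_{0.025, 57} = 2.002465.
Margin = t* × SE = 2.002465 × 0.0420007 = 0.08411.
CI: 0.242 ± 0.08411 → (0.158, 0.326).
With 95% confidence, each one-unit increase in incubation time is associated with a change of between 0.158 and 0.326 log₁₀ CFU in bacterial colony count.

(0.158, 0.326)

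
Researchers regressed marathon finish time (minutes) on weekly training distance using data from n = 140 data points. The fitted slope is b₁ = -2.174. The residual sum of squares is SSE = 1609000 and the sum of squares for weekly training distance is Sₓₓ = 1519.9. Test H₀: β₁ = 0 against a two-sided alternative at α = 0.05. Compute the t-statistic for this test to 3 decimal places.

t = -0.785

MSE = SSE/(n − 2) = 1609000/138 = 11659.4.
SE(b₁) = √(MSE/Sₓₓ) = √(11659.4/1519.9) = 2.76969.
t = -2.174 / 2.76969 = -0.785.
df = n − 2 = 138.
Two-sided p ≈ 0.4338, which is ≥ 0.05, so fail to reject H₀.
The data do not give significant evidence of an association between weekly training distance and marathon finish time.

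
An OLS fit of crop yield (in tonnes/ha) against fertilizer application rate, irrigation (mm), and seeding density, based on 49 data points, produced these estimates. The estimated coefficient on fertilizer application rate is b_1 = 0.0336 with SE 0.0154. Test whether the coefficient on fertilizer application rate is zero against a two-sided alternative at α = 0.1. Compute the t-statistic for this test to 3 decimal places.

H₀: β₁ = 0 vs H₁: β₁ ≠ 0.
t = (b_1 − β₁⁰)/SE = 0.0336 / 0.0154 = 2.182.
df = n − k − 1 = 49 − 3 − 1 = 45.
Two-sided p ≈ 0.0344, which is < 0.1, so reject H₀.
There is evidence that fertilizer application rate is associated with crop yield, holding the other predictors fixed.

t = 2.182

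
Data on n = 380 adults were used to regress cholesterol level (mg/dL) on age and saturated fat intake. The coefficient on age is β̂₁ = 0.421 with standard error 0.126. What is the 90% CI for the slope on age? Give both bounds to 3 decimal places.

(0.213, 0.629)

df = n − k − 1 = 380 − 2 − 1 = 377.
t* = t_{0.05, 377} = 1.648905.
Margin = t* × SE = 1.648905 × 0.126 = 0.20776.
CI: 0.421 ± 0.20776 → (0.213, 0.629).
With 90% confidence, each one-unit increase in age is associated with a change of between 0.213 and 0.629 mg/dL in cholesterol level, holding the other predictors fixed.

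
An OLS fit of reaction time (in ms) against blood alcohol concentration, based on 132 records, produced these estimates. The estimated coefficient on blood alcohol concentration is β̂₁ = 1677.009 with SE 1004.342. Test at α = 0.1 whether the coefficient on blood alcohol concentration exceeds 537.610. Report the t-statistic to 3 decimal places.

H₀: β₁ = 537.610 vs H₁: β₁ > 537.610.
t = (β̂₁ − β₁⁰)/SE = (1677.009 − 537.610) / 1004.342 = 1.134.
df = n − 2 = 132 − 2 = 130.
One-sided p ≈ 0.1293, which is ≥ 0.1, so fail to reject H₀.
The data do not give significant evidence that the true slope on blood alcohol concentration exceeds 537.610 ms per unit.

t = 1.134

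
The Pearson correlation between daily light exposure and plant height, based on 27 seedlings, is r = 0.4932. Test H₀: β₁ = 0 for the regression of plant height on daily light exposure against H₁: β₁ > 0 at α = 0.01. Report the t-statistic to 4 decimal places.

t = r·√(n − 2)/√(1 − r²) = 0.4932·√25/√0.756754 = 2.8348.
df = n − 2 = 25.
One-sided p ≈ 0.0045, which is < 0.01, so reject H₀.
There is evidence of a linear association between daily light exposure and plant height.

t = 2.8348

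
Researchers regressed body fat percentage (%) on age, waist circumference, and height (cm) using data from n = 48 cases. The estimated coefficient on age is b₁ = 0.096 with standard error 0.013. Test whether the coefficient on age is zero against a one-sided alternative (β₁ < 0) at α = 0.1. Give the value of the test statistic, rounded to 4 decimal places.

H₀: β₁ = 0 vs H₁: β₁ < 0.
t = (b₁ − β₁⁰)/SE = 0.096 / 0.013 = 7.3846.
df = n − k − 1 = 48 − 3 − 1 = 44.
One-sided p ≈ 1.0000, which is ≥ 0.1, so fail to reject H₀.
The data do not give significant evidence that the true slope on age is negative, holding the other predictors fixed.

t = 7.3846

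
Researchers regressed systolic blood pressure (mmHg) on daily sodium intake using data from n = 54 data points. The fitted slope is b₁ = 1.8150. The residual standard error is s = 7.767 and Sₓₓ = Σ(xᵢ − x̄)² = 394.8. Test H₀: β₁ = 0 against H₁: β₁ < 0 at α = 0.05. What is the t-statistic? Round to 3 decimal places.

t = 4.643

SE(b₁) = s/√Sₓₓ = 7.767/√394.8 = 0.390899.
t = 1.8150 / 0.390899 = 4.643.
df = n − 2 = 52.
One-sided p ≈ 1.0000, which is ≥ 0.05, so fail to reject H₀.
The data do not give significant evidence that the true slope on daily sodium intake is negative.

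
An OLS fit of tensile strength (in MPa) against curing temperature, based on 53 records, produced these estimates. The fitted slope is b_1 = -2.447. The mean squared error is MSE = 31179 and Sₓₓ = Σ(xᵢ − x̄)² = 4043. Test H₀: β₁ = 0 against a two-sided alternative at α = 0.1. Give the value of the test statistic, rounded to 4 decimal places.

SE(b_1) = √(MSE/Sₓₓ) = √(31179/4043) = 2.77702.
t = -2.447 / 2.77702 = -0.8812.
df = n − 2 = 51.
Two-sided p ≈ 0.3824, which is ≥ 0.1, so fail to reject H₀.
The data do not give significant evidence of an association between curing temperature and tensile strength.

t = -0.8812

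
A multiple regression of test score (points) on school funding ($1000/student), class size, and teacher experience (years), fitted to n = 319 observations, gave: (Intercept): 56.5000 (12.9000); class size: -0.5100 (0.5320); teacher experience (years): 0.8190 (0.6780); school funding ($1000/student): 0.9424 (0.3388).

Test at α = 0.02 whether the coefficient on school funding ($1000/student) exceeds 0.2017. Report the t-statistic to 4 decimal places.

t = 2.1862

Read off: b = 0.9424, SE = 0.3388 for school funding ($1000/student).
H₀: β₁ = 0.2017 vs H₁: β₁ > 0.2017.
t = (0.9424 − 0.2017) / 0.3388 = 2.1862.
df = n − k − 1 = 319 − 3 − 1 = 315.
One-sided p ≈ 0.0148, which is < 0.02, so reject H₀.
There is evidence that the true slope on school funding ($1000/student) exceeds 0.2017 points per unit, holding the other predictors fixed.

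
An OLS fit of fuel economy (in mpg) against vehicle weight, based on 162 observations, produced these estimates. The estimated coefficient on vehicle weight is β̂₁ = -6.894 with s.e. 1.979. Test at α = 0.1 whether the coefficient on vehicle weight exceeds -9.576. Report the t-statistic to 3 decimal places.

t = 1.355

H₀: β₁ = -9.576 vs H₁: β₁ > -9.576.
t = (β̂₁ − β₁⁰)/SE = (-6.894 − (-9.576)) / 1.979 = 1.355.
df = n − 2 = 162 − 2 = 160.
One-sided p ≈ 0.0886, which is < 0.1, so reject H₀.
There is evidence that the true slope on vehicle weight exceeds -9.576 mpg per unit.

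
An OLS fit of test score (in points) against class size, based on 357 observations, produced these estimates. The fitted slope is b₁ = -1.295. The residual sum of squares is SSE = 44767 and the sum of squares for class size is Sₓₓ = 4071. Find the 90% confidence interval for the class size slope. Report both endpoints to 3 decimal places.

(-1.585, -1.005)

MSE = SSE/(n − 2) = 44767/355 = 126.104.
SE(b₁) = √(MSE/Sₓₓ) = √(126.104/4071) = 0.176001.
df = n − 2 = 355.
t* = t_{0.05, 355} = 1.649157.
Margin = t* × SE = 1.649157 × 0.176001 = 0.29025.
CI: -1.295 ± 0.29025 → (-1.585, -1.005).
With 90% confidence, each one-unit increase in class size is associated with a change of between -1.585 and -1.005 points in test score.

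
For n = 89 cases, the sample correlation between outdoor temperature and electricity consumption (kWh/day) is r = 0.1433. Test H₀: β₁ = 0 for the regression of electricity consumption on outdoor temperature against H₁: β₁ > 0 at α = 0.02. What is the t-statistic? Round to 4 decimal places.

t = 1.3506

t = r·√(n − 2)/√(1 − r²) = 0.1433·√87/√0.979465 = 1.3506.
df = n − 2 = 87.
One-sided p ≈ 0.0902, which is ≥ 0.02, so fail to reject H₀.
The data do not give significant evidence of a linear association between outdoor temperature and electricity consumption.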